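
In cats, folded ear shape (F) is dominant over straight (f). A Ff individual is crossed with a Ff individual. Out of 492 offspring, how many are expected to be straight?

Punnett square for Ff × Ff:
Offspring genotypes: 1 FF, 2 Ff, 1 ff
folded: 3, straight: 1
straight: 1 out of 4 → fraction 1/4
Expected count = 1/4 × 492 = 123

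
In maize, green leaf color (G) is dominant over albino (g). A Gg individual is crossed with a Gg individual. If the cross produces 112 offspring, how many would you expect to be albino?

Punnett square for Gg × Gg:
Offspring genotypes: 1 GG, 2 Gg, 1 gg
green: 3, albino: 1
albino: 1 out of 4 → fraction 1/4
Expected count = 1/4 × 112 = 28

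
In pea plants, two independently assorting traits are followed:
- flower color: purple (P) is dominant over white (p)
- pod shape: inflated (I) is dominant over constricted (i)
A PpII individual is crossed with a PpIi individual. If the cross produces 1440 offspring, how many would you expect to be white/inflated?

Dihybrid cross PpII × PpIi — consider each gene separately:
flower color: Pp × Pp → 1 PP, 2 Pp, 1 pp → 3 P_ : 1 pp (out of 4)
pod shape: II × Ii → 2 II, 2 Ii → 4 I_ (out of 4)
Combine (counts out of 4 × 4 = 16): purple/inflated (P_I_) = 3×4 = 12; white/inflated (ppI_) = 1×4 = 4
Phenotype counts (out of 16): 12 purple/inflated, 4 white/inflated
white/inflated: 4 out of 16 → fraction 1/4
Expected count = 1/4 × 1440 = 360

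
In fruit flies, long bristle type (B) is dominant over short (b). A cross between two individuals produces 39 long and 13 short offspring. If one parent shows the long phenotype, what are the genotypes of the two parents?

Observed offspring: 39 long, 13 short
The observed ratio simplifies to 3:1. Short (bb) offspring appear, so each parent must contribute one b allele. The parent stated to show long carries B, so it is Bb. The other parent is then either Bb or bb: Bb × bb would give a 1:1 split, whereas Bb × Bb gives 3:1 — matching the data. So both parents are heterozygous (Bb × Bb).
Parent genotypes: Bb × Bb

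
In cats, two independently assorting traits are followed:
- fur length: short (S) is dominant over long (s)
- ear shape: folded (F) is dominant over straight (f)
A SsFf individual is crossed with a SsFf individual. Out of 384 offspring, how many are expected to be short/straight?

Dihybrid cross SsFf × SsFf — consider each gene separately:
fur length: Ss × Ss → 1 SS, 2 Ss, 1 ss → 3 S_ : 1 ss (out of 4)
ear shape: Ff × Ff → 1 FF, 2 Ff, 1 ff → 3 F_ : 1 ff (out of 4)
Combine (counts out of 4 × 4 = 16): short/folded (S_F_) = 3×3 = 9; short/straight (S_ff) = 3×1 = 3; long/folded (ssF_) = 1×3 = 3; long/straight (ssff) = 1×1 = 1
Phenotype counts (out of 16): 9 short/folded, 3 short/straight, 3 long/folded, 1 long/straight
short/straight: 3 out of 16 → fraction 3/16
Expected count = 3/16 × 384 = 72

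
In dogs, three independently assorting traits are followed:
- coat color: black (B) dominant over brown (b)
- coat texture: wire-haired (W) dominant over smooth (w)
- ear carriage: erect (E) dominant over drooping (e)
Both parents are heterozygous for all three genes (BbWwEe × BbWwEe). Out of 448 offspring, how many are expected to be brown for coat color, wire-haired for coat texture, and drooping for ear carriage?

Trihybrid cross: BbWwEe × BbWwEe
Each trait segregates independently with a 3:1 phenotypic ratio, so each gene contributes 3/4 (dominant) or 1/4 (recessive).
Target: brown (coat color), wire-haired (coat texture), drooping (ear carriage)
Probability = product of independent per-trait probabilities
= 1/4 × 3/4 × 1/4 = 3/64
Expected count = 3/64 × 448 = 21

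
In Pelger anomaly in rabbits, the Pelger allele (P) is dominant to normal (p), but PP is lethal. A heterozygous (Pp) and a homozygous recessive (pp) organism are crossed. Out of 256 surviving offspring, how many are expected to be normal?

Cross: Pp × pp
Punnett square offspring (before lethality): 2 Pp, 2 pp
No PP offspring are produced in this cross.
normal: 2 out of 4 → fraction 1/2
Expected count = 1/2 × 256 = 128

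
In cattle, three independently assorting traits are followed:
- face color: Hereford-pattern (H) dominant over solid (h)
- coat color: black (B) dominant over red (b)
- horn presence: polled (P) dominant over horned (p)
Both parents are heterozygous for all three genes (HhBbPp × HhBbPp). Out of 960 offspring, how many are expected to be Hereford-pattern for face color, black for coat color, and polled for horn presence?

Trihybrid cross: HhBbPp × HhBbPp
Each trait segregates independently with a 3:1 phenotypic ratio, so each gene contributes 3/4 (dominant) or 1/4 (recessive).
Target: Hereford-pattern (face color), black (coat color), polled (horn presence)
Probability = product of independent per-trait probabilities
= 3/4 × 3/4 × 3/4 = 27/64
Expected count = 27/64 × 960 = 405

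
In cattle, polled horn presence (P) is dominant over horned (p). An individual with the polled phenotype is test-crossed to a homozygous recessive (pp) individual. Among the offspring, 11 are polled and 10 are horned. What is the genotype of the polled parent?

Test cross: ? × pp
Offspring: 11 polled, 10 horned — approximately 1:1.
A 1:1 ratio in a test cross indicates the unknown parent is heterozygous (Pp).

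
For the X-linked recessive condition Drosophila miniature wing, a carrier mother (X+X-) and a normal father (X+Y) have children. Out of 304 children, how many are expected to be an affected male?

Cross: X+X- × X+Y
Offspring: 1 X+X+, 1 X+Y, 1 X+X-, 1 X-Y
Probability of an affected male: 1/4
Expected count = 1/4 × 304 = 76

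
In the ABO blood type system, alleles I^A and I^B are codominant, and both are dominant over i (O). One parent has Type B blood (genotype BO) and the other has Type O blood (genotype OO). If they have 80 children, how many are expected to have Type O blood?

Cross: BO × OO
Possible offspring genotypes: 2 BO, 2 OO
Blood type counts: 2 Type B, 2 Type O
Probability of Type O: 2/4 = 1/2
Expected count = 1/2 × 80 = 40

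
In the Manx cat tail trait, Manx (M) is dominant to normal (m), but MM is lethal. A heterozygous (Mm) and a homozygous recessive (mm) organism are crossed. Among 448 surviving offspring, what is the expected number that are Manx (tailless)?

Cross: Mm × mm
Punnett square offspring (before lethality): 2 Mm, 2 mm
No MM offspring are produced in this cross.
Manx (tailless): 2 out of 4 → fraction 1/2
Expected count = 1/2 × 448 = 224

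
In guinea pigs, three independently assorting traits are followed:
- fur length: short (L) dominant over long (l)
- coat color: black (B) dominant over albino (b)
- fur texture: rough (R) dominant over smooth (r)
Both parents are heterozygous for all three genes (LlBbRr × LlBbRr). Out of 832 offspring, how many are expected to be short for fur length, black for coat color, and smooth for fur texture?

Trihybrid cross: LlBbRr × LlBbRr
Each trait segregates independently with a 3:1 phenotypic ratio, so each gene contributes 3/4 (dominant) or 1/4 (recessive).
Target: short (fur length), black (coat color), smooth (fur texture)
Probability = product of independent per-trait probabilities
= 3/4 × 3/4 × 1/4 = 9/64
Expected count = 9/64 × 832 = 117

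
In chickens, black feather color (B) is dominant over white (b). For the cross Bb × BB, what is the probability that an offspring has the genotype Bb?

Punnett square for Bb × BB:
Offspring genotypes: 2 BB, 2 Bb
Total offspring: 4
Count with target: 2
Probability: 2/4 = 1/2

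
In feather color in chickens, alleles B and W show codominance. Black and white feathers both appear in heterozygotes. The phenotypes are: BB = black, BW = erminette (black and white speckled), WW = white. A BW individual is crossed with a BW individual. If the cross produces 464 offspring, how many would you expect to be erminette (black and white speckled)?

Punnett square for BW × BW:
Offspring genotypes: 1 BB, 2 BW, 1 WW
Phenotype counts: 1 black, 2 erminette (black and white speckled), 1 white
erminette (black and white speckled): 2 out of 4 → fraction 1/2
Expected count = 1/2 × 464 = 232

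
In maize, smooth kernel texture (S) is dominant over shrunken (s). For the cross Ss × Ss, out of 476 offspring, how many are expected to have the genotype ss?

Punnett square for Ss × Ss:
Offspring genotypes: 1 SS, 2 Ss, 1 ss
Total offspring: 4
Count with target: 1
Probability: 1/4
Expected count = 1/4 × 476 = 119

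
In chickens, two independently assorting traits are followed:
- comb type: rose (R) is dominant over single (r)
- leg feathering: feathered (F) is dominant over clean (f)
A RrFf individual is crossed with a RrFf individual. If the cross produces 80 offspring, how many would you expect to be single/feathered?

Dihybrid cross RrFf × RrFf — consider each gene separately:
comb type: Rr × Rr → 1 RR, 2 Rr, 1 rr → 3 R_ : 1 rr (out of 4)
leg feathering: Ff × Ff → 1 FF, 2 Ff, 1 ff → 3 F_ : 1 ff (out of 4)
Combine (counts out of 4 × 4 = 16): rose/feathered (R_F_) = 3×3 = 9; rose/clean (R_ff) = 3×1 = 3; single/feathered (rrF_) = 1×3 = 3; single/clean (rrff) = 1×1 = 1
Phenotype counts (out of 16): 9 rose/feathered, 3 rose/clean, 3 single/feathered, 1 single/clean
single/feathered: 3 out of 16 → fraction 3/16
Expected count = 3/16 × 80 = 15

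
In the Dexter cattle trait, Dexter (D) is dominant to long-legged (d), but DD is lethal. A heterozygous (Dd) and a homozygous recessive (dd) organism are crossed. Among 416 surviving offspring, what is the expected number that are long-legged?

Cross: Dd × dd
Punnett square offspring (before lethality): 2 Dd, 2 dd
No DD offspring are produced in this cross.
long-legged: 2 out of 4 → fraction 1/2
Expected count = 1/2 × 416 = 208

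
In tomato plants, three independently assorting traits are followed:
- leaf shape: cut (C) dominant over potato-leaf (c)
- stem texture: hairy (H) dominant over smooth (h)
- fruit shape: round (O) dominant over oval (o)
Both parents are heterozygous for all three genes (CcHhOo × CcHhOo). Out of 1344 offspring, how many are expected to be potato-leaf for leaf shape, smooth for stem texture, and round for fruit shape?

Trihybrid cross: CcHhOo × CcHhOo
Each trait segregates independently with a 3:1 phenotypic ratio, so each gene contributes 3/4 (dominant) or 1/4 (recessive).
Target: potato-leaf (leaf shape), smooth (stem texture), round (fruit shape)
Probability = product of independent per-trait probabilities
= 1/4 × 1/4 × 3/4 = 3/64
Expected count = 3/64 × 1344 = 63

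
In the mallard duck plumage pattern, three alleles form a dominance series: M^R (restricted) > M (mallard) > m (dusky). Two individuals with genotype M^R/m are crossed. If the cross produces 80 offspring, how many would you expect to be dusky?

Cross: M^R/m × M^R/m
Allele dominance: M^R > M > m
Offspring genotypes: 1 M^R/M^R, 2 M^R/m, 1 m/m
Phenotype counts: 3 restricted, 1 dusky
dusky: 1 out of 4 → fraction 1/4
Expected count = 1/4 × 80 = 20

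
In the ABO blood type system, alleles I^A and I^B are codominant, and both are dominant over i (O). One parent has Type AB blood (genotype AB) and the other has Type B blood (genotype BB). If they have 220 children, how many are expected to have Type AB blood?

Cross: AB × BB
Possible offspring genotypes: 2 AB, 2 BB
Blood type counts: 2 Type AB, 2 Type B
Probability of Type AB: 2/4 = 1/2
Expected count = 1/2 × 220 = 110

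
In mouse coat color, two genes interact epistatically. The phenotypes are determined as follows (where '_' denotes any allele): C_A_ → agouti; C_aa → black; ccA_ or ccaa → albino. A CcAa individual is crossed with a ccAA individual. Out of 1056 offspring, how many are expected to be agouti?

Cross: CcAa × ccAA — consider each gene separately:
C gene: Cc × cc → 2 Cc, 2 cc → 2 C_ : 2 cc (out of 4)
A gene: Aa × AA → 2 AA, 2 Aa → 4 A_ (out of 4)
Genotype classes (out of 4 × 4 = 16): C_A_ = 2×4 = 8; ccA_ = 2×4 = 8
Apply the phenotype rules: C_A_ (8) → agouti; ccA_ (8) → albino
Phenotype counts (out of 16): 8 agouti, 8 albino
agouti: 8 out of 16 → fraction 1/2
Expected count = 1/2 × 1056 = 528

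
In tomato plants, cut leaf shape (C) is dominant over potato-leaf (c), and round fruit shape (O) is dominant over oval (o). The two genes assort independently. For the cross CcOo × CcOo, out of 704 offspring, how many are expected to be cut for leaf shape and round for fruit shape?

Dihybrid cross CcOo × CcOo — consider each gene separately:
leaf shape: Cc × Cc → 1 CC, 2 Cc, 1 cc → 3 C_ : 1 cc (out of 4)
fruit shape: Oo × Oo → 1 OO, 2 Oo, 1 oo → 3 O_ : 1 oo (out of 4)
Looking for: cut (C_) and round (O_)
P(cut) = 3/4, P(round) = 3/4
P(both) = 3/4 × 3/4 = 9/16
Expected count = 9/16 × 704 = 396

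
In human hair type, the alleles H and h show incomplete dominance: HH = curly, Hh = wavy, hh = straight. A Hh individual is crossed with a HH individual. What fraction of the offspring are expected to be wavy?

Punnett square for Hh × HH:
Offspring genotypes: 2 HH, 2 Hh
Phenotype counts: 2 curly, 2 wavy
wavy: 2 out of 4
Probability: 2/4 = 1/2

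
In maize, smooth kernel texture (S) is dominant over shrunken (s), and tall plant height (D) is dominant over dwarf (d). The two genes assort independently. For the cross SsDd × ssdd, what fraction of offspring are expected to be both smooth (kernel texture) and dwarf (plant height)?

Dihybrid cross SsDd × ssdd — consider each gene separately:
kernel texture: Ss × ss → 2 Ss, 2 ss → 2 S_ : 2 ss (out of 4)
plant height: Dd × dd → 2 Dd, 2 dd → 2 D_ : 2 dd (out of 4)
Looking for: smooth (S_) and dwarf (dd)
P(smooth) = 2/4, P(dwarf) = 2/4
P(both) = 2/4 × 2/4 = 4/16 = 1/4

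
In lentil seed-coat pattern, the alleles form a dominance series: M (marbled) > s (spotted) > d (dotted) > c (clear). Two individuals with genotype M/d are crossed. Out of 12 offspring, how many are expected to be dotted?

Cross: M/d × M/d
Allele dominance: M > s > d > c
Offspring genotypes: 1 M/M, 2 M/d, 1 d/d
Phenotype counts: 3 marbled, 1 dotted
dotted: 1 out of 4 → fraction 1/4
Expected count = 1/4 × 12 = 3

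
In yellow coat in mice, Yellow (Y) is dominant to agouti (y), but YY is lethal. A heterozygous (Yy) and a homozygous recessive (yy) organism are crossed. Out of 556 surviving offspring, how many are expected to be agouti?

Cross: Yy × yy
Punnett square offspring (before lethality): 2 Yy, 2 yy
No YY offspring are produced in this cross.
agouti: 2 out of 4 → fraction 1/2
Expected count = 1/2 × 556 = 278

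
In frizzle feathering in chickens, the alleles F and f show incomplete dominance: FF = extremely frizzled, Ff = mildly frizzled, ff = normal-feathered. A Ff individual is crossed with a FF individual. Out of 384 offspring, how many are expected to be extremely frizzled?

Punnett square for Ff × FF:
Offspring genotypes: 2 FF, 2 Ff
Phenotype counts: 2 extremely frizzled, 2 mildly frizzled
extremely frizzled: 2 out of 4 → fraction 1/2
Expected count = 1/2 × 384 = 192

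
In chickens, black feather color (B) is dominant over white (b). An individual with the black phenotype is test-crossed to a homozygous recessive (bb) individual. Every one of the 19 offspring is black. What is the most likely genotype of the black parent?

Test cross: ? × bb
All offspring are black.
If the unknown parent were heterozygous (Bb), about half of 19 offspring would be white; none are. The unknown parent is most likely homozygous dominant (BB).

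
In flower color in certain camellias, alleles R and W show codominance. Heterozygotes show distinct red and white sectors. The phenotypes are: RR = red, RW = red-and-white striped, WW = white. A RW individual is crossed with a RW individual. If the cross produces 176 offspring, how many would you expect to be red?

Punnett square for RW × RW:
Offspring genotypes: 1 RR, 2 RW, 1 WW
Phenotype counts: 1 red, 2 red-and-white striped, 1 white
red: 1 out of 4 → fraction 1/4
Expected count = 1/4 × 176 = 44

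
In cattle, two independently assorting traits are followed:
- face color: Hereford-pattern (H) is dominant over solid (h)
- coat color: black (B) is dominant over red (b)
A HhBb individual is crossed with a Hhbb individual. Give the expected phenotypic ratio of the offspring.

Dihybrid cross HhBb × Hhbb — consider each gene separately:
face color: Hh × Hh → 1 HH, 2 Hh, 1 hh → 3 H_ : 1 hh (out of 4)
coat color: Bb × bb → 2 Bb, 2 bb → 2 B_ : 2 bb (out of 4)
Combine (counts out of 4 × 4 = 16): Hereford-pattern/black (H_B_) = 3×2 = 6; Hereford-pattern/red (H_bb) = 3×2 = 6; solid/black (hhB_) = 1×2 = 2; solid/red (hhbb) = 1×2 = 2
Phenotype counts (out of 16): 6 Hereford-pattern/black, 6 Hereford-pattern/red, 2 solid/black, 2 solid/red
Ratio: 3 Hereford-pattern/black : 3 Hereford-pattern/red : 1 solid/black : 1 solid/red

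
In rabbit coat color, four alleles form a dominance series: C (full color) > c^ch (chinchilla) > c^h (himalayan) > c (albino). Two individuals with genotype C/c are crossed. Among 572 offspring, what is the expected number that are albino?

Cross: C/c × C/c
Allele dominance: C > c^ch > c^h > c
Offspring genotypes: 1 C/C, 2 C/c, 1 c/c
Phenotype counts: 3 full color, 1 albino
albino: 1 out of 4 → fraction 1/4
Expected count = 1/4 × 572 = 143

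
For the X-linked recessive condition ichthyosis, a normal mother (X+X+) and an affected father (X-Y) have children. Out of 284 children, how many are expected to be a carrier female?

Cross: X+X+ × X-Y
Offspring: 2 X+X-, 2 X+Y
Probability of a carrier female: 2/4 = 1/2
Expected count = 1/2 × 284 = 142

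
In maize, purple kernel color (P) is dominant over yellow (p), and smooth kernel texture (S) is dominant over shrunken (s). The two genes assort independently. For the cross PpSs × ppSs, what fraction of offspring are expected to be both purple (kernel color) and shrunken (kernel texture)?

Dihybrid cross PpSs × ppSs — consider each gene separately:
kernel color: Pp × pp → 2 Pp, 2 pp → 2 P_ : 2 pp (out of 4)
kernel texture: Ss × Ss → 1 SS, 2 Ss, 1 ss → 3 S_ : 1 ss (out of 4)
Looking for: purple (P_) and shrunken (ss)
P(purple) = 2/4, P(shrunken) = 1/4
P(both) = 2/4 × 1/4 = 2/16 = 1/8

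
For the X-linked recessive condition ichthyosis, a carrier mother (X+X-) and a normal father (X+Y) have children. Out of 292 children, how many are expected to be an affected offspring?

Cross: X+X- × X+Y
Offspring: 1 X+X+, 1 X+Y, 1 X+X-, 1 X-Y
Probability of an affected offspring: 1/4
Expected count = 1/4 × 292 = 73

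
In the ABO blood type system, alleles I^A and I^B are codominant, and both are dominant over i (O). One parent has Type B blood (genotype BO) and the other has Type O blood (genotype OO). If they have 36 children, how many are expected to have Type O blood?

Cross: BO × OO
Possible offspring genotypes: 2 BO, 2 OO
Blood type counts: 2 Type B, 2 Type O
Probability of Type O: 2/4 = 1/2
Expected count = 1/2 × 36 = 18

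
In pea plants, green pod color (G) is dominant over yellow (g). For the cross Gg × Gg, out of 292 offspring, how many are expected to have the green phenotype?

Punnett square for Gg × Gg:
Offspring genotypes: 1 GG, 2 Gg, 1 gg
Total offspring: 4
Count with target: 3
Probability: 3/4
Expected count = 3/4 × 292 = 219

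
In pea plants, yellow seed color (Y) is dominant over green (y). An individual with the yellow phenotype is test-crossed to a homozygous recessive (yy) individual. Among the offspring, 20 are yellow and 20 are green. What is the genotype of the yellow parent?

Test cross: ? × yy
Offspring: 20 yellow, 20 green — approximately 1:1.
A 1:1 ratio in a test cross indicates the unknown parent is heterozygous (Yy).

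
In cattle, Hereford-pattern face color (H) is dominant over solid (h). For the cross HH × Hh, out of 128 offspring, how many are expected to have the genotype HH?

Punnett square for HH × Hh:
Offspring genotypes: 2 HH, 2 Hh
Total offspring: 4
Count with target: 2
Probability: 2/4 = 1/2
Expected count = 1/2 × 128 = 64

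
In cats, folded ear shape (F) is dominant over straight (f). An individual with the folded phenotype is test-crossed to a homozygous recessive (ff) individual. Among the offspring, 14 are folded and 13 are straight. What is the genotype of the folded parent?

Test cross: ? × ff
Offspring: 14 folded, 13 straight — approximately 1:1.
A 1:1 ratio in a test cross indicates the unknown parent is heterozygous (Ff).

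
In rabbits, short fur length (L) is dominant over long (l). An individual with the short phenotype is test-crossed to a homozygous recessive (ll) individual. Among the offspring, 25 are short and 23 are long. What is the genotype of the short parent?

Test cross: ? × ll
Offspring: 25 short, 23 long — approximately 1:1.
A 1:1 ratio in a test cross indicates the unknown parent is heterozygous (Ll).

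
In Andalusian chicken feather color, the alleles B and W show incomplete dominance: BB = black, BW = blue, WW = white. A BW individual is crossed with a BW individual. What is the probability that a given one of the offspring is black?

Punnett square for BW × BW:
Offspring genotypes: 1 BB, 2 BW, 1 WW
Phenotype counts: 1 black, 2 blue, 1 white
black: 1 out of 4
Probability: 1/4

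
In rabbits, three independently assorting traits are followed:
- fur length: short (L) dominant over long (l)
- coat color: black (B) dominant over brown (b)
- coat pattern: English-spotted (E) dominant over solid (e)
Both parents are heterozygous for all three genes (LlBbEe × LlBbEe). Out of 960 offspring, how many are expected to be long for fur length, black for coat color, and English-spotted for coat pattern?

Trihybrid cross: LlBbEe × LlBbEe
Each trait segregates independently with a 3:1 phenotypic ratio, so each gene contributes 3/4 (dominant) or 1/4 (recessive).
Target: long (fur length), black (coat color), English-spotted (coat pattern)
Probability = product of independent per-trait probabilities
= 1/4 × 3/4 × 3/4 = 9/64
Expected count = 9/64 × 960 = 135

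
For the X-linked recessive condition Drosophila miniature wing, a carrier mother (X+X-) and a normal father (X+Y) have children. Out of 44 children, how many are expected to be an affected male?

Cross: X+X- × X+Y
Offspring: 1 X+X+, 1 X+Y, 1 X+X-, 1 X-Y
Probability of an affected male: 1/4
Expected count = 1/4 × 44 = 11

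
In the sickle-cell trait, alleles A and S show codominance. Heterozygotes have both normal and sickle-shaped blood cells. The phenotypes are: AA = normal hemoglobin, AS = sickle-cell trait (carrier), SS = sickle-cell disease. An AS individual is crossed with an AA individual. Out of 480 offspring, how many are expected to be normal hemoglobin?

Punnett square for AS × AA:
Offspring genotypes: 2 AA, 2 AS
Phenotype counts: 2 normal hemoglobin, 2 sickle-cell trait (carrier)
normal hemoglobin: 2 out of 4 → fraction 1/2
Expected count = 1/2 × 480 = 240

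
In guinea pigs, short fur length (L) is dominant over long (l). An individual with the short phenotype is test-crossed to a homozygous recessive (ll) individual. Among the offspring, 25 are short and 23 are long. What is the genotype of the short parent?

Test cross: ? × ll
Offspring: 25 short, 23 long — approximately 1:1.
A 1:1 ratio in a test cross indicates the unknown parent is heterozygous (Ll).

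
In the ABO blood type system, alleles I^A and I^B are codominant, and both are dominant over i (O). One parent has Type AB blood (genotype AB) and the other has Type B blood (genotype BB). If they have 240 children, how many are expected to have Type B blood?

Cross: AB × BB
Possible offspring genotypes: 2 AB, 2 BB
Blood type counts: 2 Type AB, 2 Type B
Probability of Type B: 2/4 = 1/2
Expected count = 1/2 × 240 = 120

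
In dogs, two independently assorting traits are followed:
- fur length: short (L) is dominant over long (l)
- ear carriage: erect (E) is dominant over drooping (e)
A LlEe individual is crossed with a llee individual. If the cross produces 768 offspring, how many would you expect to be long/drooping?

Dihybrid cross LlEe × llee — consider each gene separately:
fur length: Ll × ll → 2 Ll, 2 ll → 2 L_ : 2 ll (out of 4)
ear carriage: Ee × ee → 2 Ee, 2 ee → 2 E_ : 2 ee (out of 4)
Combine (counts out of 4 × 4 = 16): short/erect (L_E_) = 2×2 = 4; short/drooping (L_ee) = 2×2 = 4; long/erect (llE_) = 2×2 = 4; long/drooping (llee) = 2×2 = 4
Phenotype counts (out of 16): 4 short/erect, 4 short/drooping, 4 long/erect, 4 long/drooping
long/drooping: 4 out of 16 → fraction 1/4
Expected count = 1/4 × 768 = 192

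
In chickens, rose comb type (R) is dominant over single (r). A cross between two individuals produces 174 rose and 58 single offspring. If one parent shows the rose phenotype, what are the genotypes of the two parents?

Observed offspring: 174 rose, 58 single
The observed ratio simplifies to 3:1. Single (rr) offspring appear, so each parent must contribute one r allele. The parent stated to show rose carries R, so it is Rr. The other parent is then either Rr or rr: Rr × rr would give a 1:1 split, whereas Rr × Rr gives 3:1 — matching the data. So both parents are heterozygous (Rr × Rr).
Parent genotypes: Rr × Rr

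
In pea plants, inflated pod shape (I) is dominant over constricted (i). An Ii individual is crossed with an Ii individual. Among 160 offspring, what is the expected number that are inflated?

Punnett square for Ii × Ii:
Offspring genotypes: 1 II, 2 Ii, 1 ii
inflated: 3, constricted: 1
inflated: 3 out of 4 → fraction 3/4
Expected count = 3/4 × 160 = 120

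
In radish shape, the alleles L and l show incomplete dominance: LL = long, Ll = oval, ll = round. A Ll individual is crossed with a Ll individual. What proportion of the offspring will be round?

Punnett square for Ll × Ll:
Offspring genotypes: 1 LL, 2 Ll, 1 ll
Phenotype counts: 1 long, 2 oval, 1 round
round: 1 out of 4
Probability: 1/4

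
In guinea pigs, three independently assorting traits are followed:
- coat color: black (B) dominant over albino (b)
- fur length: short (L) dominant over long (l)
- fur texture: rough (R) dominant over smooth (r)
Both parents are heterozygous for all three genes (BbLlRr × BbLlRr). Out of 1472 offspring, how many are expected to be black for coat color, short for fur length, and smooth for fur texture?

Trihybrid cross: BbLlRr × BbLlRr
Each trait segregates independently with a 3:1 phenotypic ratio, so each gene contributes 3/4 (dominant) or 1/4 (recessive).
Target: black (coat color), short (fur length), smooth (fur texture)
Probability = product of independent per-trait probabilities
= 3/4 × 3/4 × 1/4 = 9/64
Expected count = 9/64 × 1472 = 207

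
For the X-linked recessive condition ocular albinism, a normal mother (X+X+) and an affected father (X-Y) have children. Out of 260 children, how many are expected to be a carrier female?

Cross: X+X+ × X-Y
Offspring: 2 X+X-, 2 X+Y
Probability of a carrier female: 2/4 = 1/2
Expected count = 1/2 × 260 = 130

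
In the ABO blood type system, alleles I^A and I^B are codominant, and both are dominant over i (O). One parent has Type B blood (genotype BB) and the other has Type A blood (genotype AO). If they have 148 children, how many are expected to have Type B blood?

Cross: BB × AO
Possible offspring genotypes: 2 AB, 2 BO
Blood type counts: 2 Type AB, 2 Type B
Probability of Type B: 2/4 = 1/2
Expected count = 1/2 × 148 = 74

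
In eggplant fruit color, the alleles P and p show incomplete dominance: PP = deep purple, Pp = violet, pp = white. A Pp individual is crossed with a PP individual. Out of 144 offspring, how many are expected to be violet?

Punnett square for Pp × PP:
Offspring genotypes: 2 PP, 2 Pp
Phenotype counts: 2 deep purple, 2 violet
violet: 2 out of 4 → fraction 1/2
Expected count = 1/2 × 144 = 72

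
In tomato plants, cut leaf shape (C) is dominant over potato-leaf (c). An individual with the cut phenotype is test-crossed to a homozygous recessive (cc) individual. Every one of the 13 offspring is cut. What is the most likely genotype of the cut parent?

Test cross: ? × cc
All offspring are cut.
If the unknown parent were heterozygous (Cc), about half of 13 offspring would be potato-leaf; none are. The unknown parent is most likely homozygous dominant (CC).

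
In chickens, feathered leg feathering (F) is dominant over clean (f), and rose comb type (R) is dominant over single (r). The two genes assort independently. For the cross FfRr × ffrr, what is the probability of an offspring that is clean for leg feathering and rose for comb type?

Dihybrid cross FfRr × ffrr — consider each gene separately:
leg feathering: Ff × ff → 2 Ff, 2 ff → 2 F_ : 2 ff (out of 4)
comb type: Rr × rr → 2 Rr, 2 rr → 2 R_ : 2 rr (out of 4)
Looking for: clean (ff) and rose (R_)
P(clean) = 2/4, P(rose) = 2/4
P(both) = 2/4 × 2/4 = 4/16 = 1/4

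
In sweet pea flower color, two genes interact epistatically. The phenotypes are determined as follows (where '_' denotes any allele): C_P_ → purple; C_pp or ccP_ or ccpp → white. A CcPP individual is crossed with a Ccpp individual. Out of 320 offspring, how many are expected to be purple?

Cross: CcPP × Ccpp — consider each gene separately:
C gene: Cc × Cc → 1 CC, 2 Cc, 1 cc → 3 C_ : 1 cc (out of 4)
P gene: PP × pp → 4 Pp → 4 P_ (out of 4)
Genotype classes (out of 4 × 4 = 16): C_P_ = 3×4 = 12; ccP_ = 1×4 = 4
Apply the phenotype rules: C_P_ (12) → purple; ccP_ (4) → white
Phenotype counts (out of 16): 12 purple, 4 white
purple: 12 out of 16 → fraction 3/4
Expected count = 3/4 × 320 = 240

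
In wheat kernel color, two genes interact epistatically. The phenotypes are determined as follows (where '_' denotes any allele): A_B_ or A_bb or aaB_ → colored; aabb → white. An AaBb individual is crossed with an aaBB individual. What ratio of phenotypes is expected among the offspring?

Cross: AaBb × aaBB — consider each gene separately:
A gene: Aa × aa → 2 Aa, 2 aa → 2 A_ : 2 aa (out of 4)
B gene: Bb × BB → 2 BB, 2 Bb → 4 B_ (out of 4)
Genotype classes (out of 4 × 4 = 16): A_B_ = 2×4 = 8; aaB_ = 2×4 = 8
Apply the phenotype rules: A_B_ (8) + aaB_ (8) → colored
Phenotype counts (out of 16): 16 colored
Ratio: all colored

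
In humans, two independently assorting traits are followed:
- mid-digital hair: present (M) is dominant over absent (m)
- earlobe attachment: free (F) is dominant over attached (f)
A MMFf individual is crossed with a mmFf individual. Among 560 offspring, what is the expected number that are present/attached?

Dihybrid cross MMFf × mmFf — consider each gene separately:
mid-digital hair: MM × mm → 4 Mm → 4 M_ (out of 4)
earlobe attachment: Ff × Ff → 1 FF, 2 Ff, 1 ff → 3 F_ : 1 ff (out of 4)
Combine (counts out of 4 × 4 = 16): present/free (M_F_) = 4×3 = 12; present/attached (M_ff) = 4×1 = 4
Phenotype counts (out of 16): 12 present/free, 4 present/attached
present/attached: 4 out of 16 → fraction 1/4
Expected count = 1/4 × 560 = 140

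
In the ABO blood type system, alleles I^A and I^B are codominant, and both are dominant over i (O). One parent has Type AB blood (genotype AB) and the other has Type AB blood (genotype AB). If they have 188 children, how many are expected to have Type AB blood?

Cross: AB × AB
Possible offspring genotypes: 1 AA, 2 AB, 1 BB
Blood type counts: 1 Type A, 2 Type AB, 1 Type B
Probability of Type AB: 2/4 = 1/2
Expected count = 1/2 × 188 = 94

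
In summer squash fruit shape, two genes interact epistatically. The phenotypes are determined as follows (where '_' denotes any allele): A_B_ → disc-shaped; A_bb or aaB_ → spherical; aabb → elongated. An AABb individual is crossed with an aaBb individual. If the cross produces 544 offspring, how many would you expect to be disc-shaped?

Cross: AABb × aaBb — consider each gene separately:
A gene: AA × aa → 4 Aa → 4 A_ (out of 4)
B gene: Bb × Bb → 1 BB, 2 Bb, 1 bb → 3 B_ : 1 bb (out of 4)
Genotype classes (out of 4 × 4 = 16): A_B_ = 4×3 = 12; A_bb = 4×1 = 4
Apply the phenotype rules: A_B_ (12) → disc-shaped; A_bb (4) → spherical
Phenotype counts (out of 16): 12 disc-shaped, 4 spherical
disc-shaped: 12 out of 16 → fraction 3/4
Expected count = 3/4 × 544 = 408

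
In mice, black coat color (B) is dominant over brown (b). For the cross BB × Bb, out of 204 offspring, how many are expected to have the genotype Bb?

Punnett square for BB × Bb:
Offspring genotypes: 2 BB, 2 Bb
Total offspring: 4
Count with target: 2
Probability: 2/4 = 1/2
Expected count = 1/2 × 204 = 102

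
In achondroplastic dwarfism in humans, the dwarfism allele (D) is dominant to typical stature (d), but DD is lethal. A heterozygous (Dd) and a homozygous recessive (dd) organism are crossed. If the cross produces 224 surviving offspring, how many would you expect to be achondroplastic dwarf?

Cross: Dd × dd
Punnett square offspring (before lethality): 2 Dd, 2 dd
No DD offspring are produced in this cross.
achondroplastic dwarf: 2 out of 4 → fraction 1/2
Expected count = 1/2 × 224 = 112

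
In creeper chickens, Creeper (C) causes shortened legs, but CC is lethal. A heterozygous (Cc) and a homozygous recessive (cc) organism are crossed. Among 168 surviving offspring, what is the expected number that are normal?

Cross: Cc × cc
Punnett square offspring (before lethality): 2 Cc, 2 cc
No CC offspring are produced in this cross.
normal: 2 out of 4 → fraction 1/2
Expected count = 1/2 × 168 = 84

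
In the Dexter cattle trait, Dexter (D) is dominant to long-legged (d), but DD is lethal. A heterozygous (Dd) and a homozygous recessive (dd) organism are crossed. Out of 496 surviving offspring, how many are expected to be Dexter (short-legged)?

Cross: Dd × dd
Punnett square offspring (before lethality): 2 Dd, 2 dd
No DD offspring are produced in this cross.
Dexter (short-legged): 2 out of 4 → fraction 1/2
Expected count = 1/2 × 496 = 248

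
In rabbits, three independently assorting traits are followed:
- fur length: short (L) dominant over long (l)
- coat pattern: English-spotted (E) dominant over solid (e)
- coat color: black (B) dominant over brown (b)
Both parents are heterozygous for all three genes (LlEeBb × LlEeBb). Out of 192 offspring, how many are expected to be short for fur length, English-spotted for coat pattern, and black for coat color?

Trihybrid cross: LlEeBb × LlEeBb
Each trait segregates independently with a 3:1 phenotypic ratio, so each gene contributes 3/4 (dominant) or 1/4 (recessive).
Target: short (fur length), English-spotted (coat pattern), black (coat color)
Probability = product of independent per-trait probabilities
= 3/4 × 3/4 × 3/4 = 27/64
Expected count = 27/64 × 192 = 81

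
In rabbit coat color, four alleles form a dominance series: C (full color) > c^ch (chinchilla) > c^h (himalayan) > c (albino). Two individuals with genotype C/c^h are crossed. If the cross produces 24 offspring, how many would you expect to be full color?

Cross: C/c^h × C/c^h
Allele dominance: C > c^ch > c^h > c
Offspring genotypes: 1 C/C, 2 C/c^h, 1 c^h/c^h
Phenotype counts: 3 full color, 1 himalayan
full color: 3 out of 4 → fraction 3/4
Expected count = 3/4 × 24 = 18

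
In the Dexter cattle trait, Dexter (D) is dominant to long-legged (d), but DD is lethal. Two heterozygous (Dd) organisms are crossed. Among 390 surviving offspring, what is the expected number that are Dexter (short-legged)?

Cross: Dd × Dd
Punnett square offspring (before lethality): 1 DD, 2 Dd, 1 dd
The DD genotype is lethal (embryos die); surviving offspring: 2 Dd, 1 dd
Dexter (short-legged): 2 out of 3 → fraction 2/3
Expected count = 2/3 × 390 = 260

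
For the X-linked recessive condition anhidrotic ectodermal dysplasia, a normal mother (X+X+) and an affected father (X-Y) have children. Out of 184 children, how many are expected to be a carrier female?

Cross: X+X+ × X-Y
Offspring: 2 X+X-, 2 X+Y
Probability of a carrier female: 2/4 = 1/2
Expected count = 1/2 × 184 = 92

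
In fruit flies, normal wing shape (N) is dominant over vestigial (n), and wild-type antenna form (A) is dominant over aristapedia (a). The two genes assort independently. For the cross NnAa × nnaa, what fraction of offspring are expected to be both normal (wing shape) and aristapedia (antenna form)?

Dihybrid cross NnAa × nnaa — consider each gene separately:
wing shape: Nn × nn → 2 Nn, 2 nn → 2 N_ : 2 nn (out of 4)
antenna form: Aa × aa → 2 Aa, 2 aa → 2 A_ : 2 aa (out of 4)
Looking for: normal (N_) and aristapedia (aa)
P(normal) = 2/4, P(aristapedia) = 2/4
P(both) = 2/4 × 2/4 = 4/16 = 1/4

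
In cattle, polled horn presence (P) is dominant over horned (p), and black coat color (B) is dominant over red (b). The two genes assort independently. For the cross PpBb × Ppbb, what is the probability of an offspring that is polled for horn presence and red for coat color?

Dihybrid cross PpBb × Ppbb — consider each gene separately:
horn presence: Pp × Pp → 1 PP, 2 Pp, 1 pp → 3 P_ : 1 pp (out of 4)
coat color: Bb × bb → 2 Bb, 2 bb → 2 B_ : 2 bb (out of 4)
Looking for: polled (P_) and red (bb)
P(polled) = 3/4, P(red) = 2/4
P(both) = 3/4 × 2/4 = 6/16 = 3/8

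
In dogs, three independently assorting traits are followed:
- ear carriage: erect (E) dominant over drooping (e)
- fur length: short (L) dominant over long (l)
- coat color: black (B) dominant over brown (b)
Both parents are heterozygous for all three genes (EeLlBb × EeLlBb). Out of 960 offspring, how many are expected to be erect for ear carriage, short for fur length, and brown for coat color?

Trihybrid cross: EeLlBb × EeLlBb
Each trait segregates independently with a 3:1 phenotypic ratio, so each gene contributes 3/4 (dominant) or 1/4 (recessive).
Target: erect (ear carriage), short (fur length), brown (coat color)
Probability = product of independent per-trait probabilities
= 3/4 × 3/4 × 1/4 = 9/64
Expected count = 9/64 × 960 = 135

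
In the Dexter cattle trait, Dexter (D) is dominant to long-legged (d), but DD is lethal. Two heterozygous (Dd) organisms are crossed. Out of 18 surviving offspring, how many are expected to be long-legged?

Cross: Dd × Dd
Punnett square offspring (before lethality): 1 DD, 2 Dd, 1 dd
The DD genotype is lethal (embryos die); surviving offspring: 2 Dd, 1 dd
long-legged: 1 out of 3 → fraction 1/3
Expected count = 1/3 × 18 = 6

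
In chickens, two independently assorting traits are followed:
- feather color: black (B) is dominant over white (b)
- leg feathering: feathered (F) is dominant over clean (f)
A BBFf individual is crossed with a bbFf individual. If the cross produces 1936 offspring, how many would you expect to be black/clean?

Dihybrid cross BBFf × bbFf — consider each gene separately:
feather color: BB × bb → 4 Bb → 4 B_ (out of 4)
leg feathering: Ff × Ff → 1 FF, 2 Ff, 1 ff → 3 F_ : 1 ff (out of 4)
Combine (counts out of 4 × 4 = 16): black/feathered (B_F_) = 4×3 = 12; black/clean (B_ff) = 4×1 = 4
Phenotype counts (out of 16): 12 black/feathered, 4 black/clean
black/clean: 4 out of 16 → fraction 1/4
Expected count = 1/4 × 1936 = 484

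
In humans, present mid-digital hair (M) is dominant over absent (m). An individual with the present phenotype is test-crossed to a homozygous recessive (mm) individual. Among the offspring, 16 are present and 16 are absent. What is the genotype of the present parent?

Test cross: ? × mm
Offspring: 16 present, 16 absent — approximately 1:1.
A 1:1 ratio in a test cross indicates the unknown parent is heterozygous (Mm).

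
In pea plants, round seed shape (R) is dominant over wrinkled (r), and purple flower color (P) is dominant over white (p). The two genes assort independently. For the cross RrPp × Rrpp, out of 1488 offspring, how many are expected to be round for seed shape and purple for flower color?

Dihybrid cross RrPp × Rrpp — consider each gene separately:
seed shape: Rr × Rr → 1 RR, 2 Rr, 1 rr → 3 R_ : 1 rr (out of 4)
flower color: Pp × pp → 2 Pp, 2 pp → 2 P_ : 2 pp (out of 4)
Looking for: round (R_) and purple (P_)
P(round) = 3/4, P(purple) = 2/4
P(both) = 3/4 × 2/4 = 6/16 = 3/8
Expected count = 3/8 × 1488 = 558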